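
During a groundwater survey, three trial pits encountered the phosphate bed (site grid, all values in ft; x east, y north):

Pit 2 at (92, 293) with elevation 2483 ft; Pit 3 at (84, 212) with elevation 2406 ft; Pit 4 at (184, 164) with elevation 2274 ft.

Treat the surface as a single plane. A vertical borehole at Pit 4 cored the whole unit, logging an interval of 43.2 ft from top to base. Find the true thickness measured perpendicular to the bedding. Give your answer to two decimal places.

Let the plane be z = a·x + b·y + c.
Pit 3−Pit 2: −8a − 81b = −77;  Pit 4−Pit 2: 92a − 129b = −209.
Solving gives a = −0.82461, b = 1.03206.
|∇z| = √(a²+b²) = 1.32103, so dip δ = arctan(1.32103) = 52.87°.
True thickness = vertical thickness × cos δ = 43.2 × cos 52.87° = 26.07 ft.

26.07 ft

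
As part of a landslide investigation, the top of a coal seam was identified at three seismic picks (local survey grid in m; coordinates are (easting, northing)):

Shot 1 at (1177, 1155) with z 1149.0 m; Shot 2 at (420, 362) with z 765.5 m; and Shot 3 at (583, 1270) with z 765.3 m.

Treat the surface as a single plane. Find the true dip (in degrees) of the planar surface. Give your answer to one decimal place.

32.4°

Let the plane be z = a·E + b·N + c.
Shot 2−Shot 1: −757a − 793b = −383.5;  Shot 3−Shot 1: −594a + 115b = −383.7.
Solving gives a = 0.62422, b = −0.11228.
Gradient magnitude |∇z| = √(a² + b²) = √(0.38965 + 0.01261) = 0.63424.
True dip = arctan(0.63424) = 32.4°, dipping toward W (azimuth ≈ 280°).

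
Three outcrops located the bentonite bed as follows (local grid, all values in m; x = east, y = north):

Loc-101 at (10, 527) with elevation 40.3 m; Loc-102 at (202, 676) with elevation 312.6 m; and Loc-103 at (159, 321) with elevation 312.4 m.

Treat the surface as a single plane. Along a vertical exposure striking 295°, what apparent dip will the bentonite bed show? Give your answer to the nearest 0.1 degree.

56.3°

Let the plane be z = a·x + b·y + c.
Loc-102−Loc-101: 192a + 149b = 272.3;  Loc-103−Loc-101: 149a − 206b = 272.1.
Solving gives a = 1.56489, b = −0.18899.
Unit vector along 295° is (sin 295°, cos 295°) = (-0.9063, 0.4226).
Slope in that direction = a·(-0.9063) + b·(0.4226) = −1.49814.
Apparent dip = arctan|1.49814| = 56.3° (true dip is 57.6°, so apparent ≤ true as expected).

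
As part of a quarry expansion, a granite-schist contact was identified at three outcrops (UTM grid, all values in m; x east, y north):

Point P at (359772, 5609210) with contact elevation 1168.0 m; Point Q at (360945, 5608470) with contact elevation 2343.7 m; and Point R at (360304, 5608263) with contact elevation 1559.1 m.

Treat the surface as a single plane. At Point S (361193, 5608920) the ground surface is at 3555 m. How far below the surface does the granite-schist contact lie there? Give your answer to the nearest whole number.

Two edge vectors: Point P→Point Q = (1173, -740, 1175.7), Point P→Point R = (532, -947, 391.1).
Normal n = (Point P→Point Q) × (Point P→Point R) = (823973.9, 166712.1, -717151).
So ∂z/∂x = −n_x/n_z = 1.14895454 and ∂z/∂y = −n_y/n_z = 0.23246443.
Intercept c from Point P: 1168 − 413361.67 − 1303941.82 = −1716135.49.
At (361193, 5608920): z_contact = 414994.3 + 1303874.4 − 1716135.49 = 2733.2 m.
Depth below ground = 3555 − 2733.2 = 822 m.

822 m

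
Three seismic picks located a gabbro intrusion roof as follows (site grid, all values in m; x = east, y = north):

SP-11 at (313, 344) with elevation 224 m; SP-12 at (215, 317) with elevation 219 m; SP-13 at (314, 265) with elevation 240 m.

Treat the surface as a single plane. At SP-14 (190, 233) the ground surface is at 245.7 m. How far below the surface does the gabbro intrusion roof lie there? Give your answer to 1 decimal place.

Two edge vectors: SP-11→SP-12 = (-98, -27, -5), SP-11→SP-13 = (1, -79, 16).
Normal n = (SP-11→SP-12) × (SP-11→SP-13) = (-827, 1563, 7769).
So ∂z/∂x = −n_x/n_z = 0.10645 and ∂z/∂y = −n_y/n_z = −0.20118.
Intercept c from SP-11: 224 − 33.32 + 69.21 = 259.89.
At (190, 233): z_contact = 20.23 − 46.88 + 259.89 = 233.24 m.
Depth below ground = 245.7 − 233.24 = 12.5 m.

12.5 m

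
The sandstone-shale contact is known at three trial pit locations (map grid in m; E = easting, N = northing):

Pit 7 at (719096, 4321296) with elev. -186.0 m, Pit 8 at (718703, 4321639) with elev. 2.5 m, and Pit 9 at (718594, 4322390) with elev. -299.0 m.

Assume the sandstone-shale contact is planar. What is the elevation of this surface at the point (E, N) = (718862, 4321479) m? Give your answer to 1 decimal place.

Two edge vectors: Pit 7→Pit 8 = (-393, 343, 188.5), Pit 7→Pit 9 = (-502, 1094, -113).
Normal n = (Pit 7→Pit 8) × (Pit 7→Pit 9) = (-244978, -139036, -257756).
So ∂z/∂E = −n_x/n_z = −0.950425984 and ∂z/∂N = −n_y/n_z = −0.539409364.
Intercept c from Pit 7: -186 + 683447.52 + 2330947.53 = 3014209.05.
At (718862, 4321479): z = −683225.1 − 2331046.2 + 3014209.05 = -62.3 m.

-62.3 m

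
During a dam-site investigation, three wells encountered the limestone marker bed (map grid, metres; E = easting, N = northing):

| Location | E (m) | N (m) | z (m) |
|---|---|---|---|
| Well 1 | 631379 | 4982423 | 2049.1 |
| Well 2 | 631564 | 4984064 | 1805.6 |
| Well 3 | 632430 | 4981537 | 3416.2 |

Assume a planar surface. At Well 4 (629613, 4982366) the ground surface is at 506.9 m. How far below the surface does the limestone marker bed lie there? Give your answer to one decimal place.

338.5 m

Let the plane be z = a·E + b·N + c.
Well 2−Well 1: 185a + 1641b = −243.5;  Well 3−Well 1: 1051a − 886b = 1367.1.
Solving gives a = 1.073636041, b = −0.269422710.
Then c = 2049.1 − a·631379 − b·4982423 = 666555.76.
At (629613, 4982366): z_contact = 675975.21 − 1342362.55 + 666555.76 = 168.42 m.
Depth below ground = 506.9 − 168.42 = 338.5 m.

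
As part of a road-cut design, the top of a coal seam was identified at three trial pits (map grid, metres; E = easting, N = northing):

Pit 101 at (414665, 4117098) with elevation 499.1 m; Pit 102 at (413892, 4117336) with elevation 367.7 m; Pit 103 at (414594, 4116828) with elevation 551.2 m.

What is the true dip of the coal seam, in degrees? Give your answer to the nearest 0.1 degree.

13.6°

Two edge vectors: Pit 101→Pit 102 = (-773, 238, -131.4), Pit 101→Pit 103 = (-71, -270, 52.1).
Normal n = (Pit 101→Pit 102) × (Pit 101→Pit 103) = (-23078.2, 49602.7, 225608).
So ∂z/∂E = −n_x/n_z = 0.10229 and ∂z/∂N = −n_y/n_z = −0.21986.
Gradient magnitude |∇z| = √(a² + b²) = √(0.01046 + 0.04834) = 0.24249.
True dip = arctan(0.24249) = 13.6°, dipping toward NNW (azimuth ≈ 335°).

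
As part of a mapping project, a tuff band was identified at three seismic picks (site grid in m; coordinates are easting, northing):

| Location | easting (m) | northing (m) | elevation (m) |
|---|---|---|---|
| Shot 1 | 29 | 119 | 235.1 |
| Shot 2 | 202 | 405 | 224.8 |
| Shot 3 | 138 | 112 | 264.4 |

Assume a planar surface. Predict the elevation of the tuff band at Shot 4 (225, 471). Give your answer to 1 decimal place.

218.1 m

Two edge vectors: Shot 1→Shot 2 = (173, 286, -10.3), Shot 1→Shot 3 = (109, -7, 29.3).
Normal n = (Shot 1→Shot 2) × (Shot 1→Shot 3) = (8307.7, -6191.6, -32385).
So ∂z/∂easting = −n_x/n_z = 0.25653 and ∂z/∂northing = −n_y/n_z = −0.19119.
Intercept c from Shot 1: 235.1 − 7.44 + 22.75 = 250.41.
At (225, 471): z = 57.7 − 90.0 + 250.41 = 218.1 m.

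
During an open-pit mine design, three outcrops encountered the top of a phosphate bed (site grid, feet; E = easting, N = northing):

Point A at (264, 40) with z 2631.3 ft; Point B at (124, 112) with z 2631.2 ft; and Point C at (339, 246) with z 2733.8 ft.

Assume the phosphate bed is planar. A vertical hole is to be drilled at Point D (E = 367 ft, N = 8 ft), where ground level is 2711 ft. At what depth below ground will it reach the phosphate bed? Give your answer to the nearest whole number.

Let the plane be z = a·E + b·N + c.
Point B−Point A: −140a + 72b = −0.1;  Point C−Point A: 75a + 206b = 102.5.
Solving gives a = 0.21614, b = 0.41888.
Then c = 2631.3 − a·264 − b·40 = 2557.48.
At (367, 8): z_contact = 79.3 + 3.4 + 2557.48 = 2640.2 ft.
Depth below ground = 2711 − 2640.2 = 71 ft.

71 ft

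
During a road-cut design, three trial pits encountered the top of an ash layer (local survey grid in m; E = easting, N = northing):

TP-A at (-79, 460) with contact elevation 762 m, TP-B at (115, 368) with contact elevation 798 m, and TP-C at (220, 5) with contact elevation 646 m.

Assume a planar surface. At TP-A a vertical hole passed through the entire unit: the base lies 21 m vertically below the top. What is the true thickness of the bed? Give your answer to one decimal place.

Let the plane be z = a·E + b·N + c.
TP-B−TP-A: 194a − 92b = 36;  TP-C−TP-A: 299a − 455b = −116.
Solving gives a = 0.44521, b = 0.54751.
|∇z| = √(a²+b²) = 0.70568, so dip δ = arctan(0.70568) = 35.21°.
True thickness = vertical thickness × cos δ = 21 × cos 35.21° = 17.2 m.

17.2 m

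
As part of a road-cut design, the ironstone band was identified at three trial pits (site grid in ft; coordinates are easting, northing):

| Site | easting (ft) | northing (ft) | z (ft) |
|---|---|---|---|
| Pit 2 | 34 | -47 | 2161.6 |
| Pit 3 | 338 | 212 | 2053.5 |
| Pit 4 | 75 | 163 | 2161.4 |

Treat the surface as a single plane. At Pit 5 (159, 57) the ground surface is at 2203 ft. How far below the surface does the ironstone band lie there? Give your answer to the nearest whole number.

Two edge vectors: Pit 2→Pit 3 = (304, 259, -108.1), Pit 2→Pit 4 = (41, 210, -0.2).
Normal n = (Pit 2→Pit 3) × (Pit 2→Pit 4) = (22649.2, -4371.3, 53221).
So ∂z/∂easting = −n_x/n_z = −0.42557 and ∂z/∂northing = −n_y/n_z = 0.08213.
Intercept c from Pit 2: 2161.6 + 14.47 + 3.86 = 2179.93.
At (159, 57): z_contact = −67.7 + 4.7 + 2179.93 = 2116.9 ft.
Depth below ground = 2203 − 2116.9 = 86 ft.

86 ft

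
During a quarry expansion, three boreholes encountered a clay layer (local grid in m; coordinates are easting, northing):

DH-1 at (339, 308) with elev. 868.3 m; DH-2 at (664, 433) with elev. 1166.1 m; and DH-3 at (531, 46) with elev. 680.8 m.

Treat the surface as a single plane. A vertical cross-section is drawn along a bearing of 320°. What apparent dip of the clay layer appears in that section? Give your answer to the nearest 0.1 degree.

26.9°

Let the plane be z = a·easting + b·northing + c.
DH-2−DH-1: 325a + 125b = 297.8;  DH-3−DH-1: 192a − 262b = −187.5.
Solving gives a = 0.50010, b = 1.08214.
Unit vector along 320° is (sin 320°, cos 320°) = (-0.6428, 0.7660).
Slope in that direction = a·(-0.6428) + b·(0.7660) = 0.50750.
Apparent dip = arctan|0.50750| = 26.9° (true dip is 50.0°, so apparent ≤ true as expected).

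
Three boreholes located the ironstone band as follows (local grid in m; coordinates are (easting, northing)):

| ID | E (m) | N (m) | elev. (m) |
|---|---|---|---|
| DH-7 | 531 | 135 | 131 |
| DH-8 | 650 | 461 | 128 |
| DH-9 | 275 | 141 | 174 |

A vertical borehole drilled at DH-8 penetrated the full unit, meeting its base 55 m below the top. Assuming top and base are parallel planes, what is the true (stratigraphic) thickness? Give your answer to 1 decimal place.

Two edge vectors: DH-7→DH-8 = (119, 326, -3), DH-7→DH-9 = (-256, 6, 43).
Normal n = (DH-7→DH-8) × (DH-7→DH-9) = (14036, -4349, 84170).
So ∂z/∂E = −n_x/n_z = −0.16676 and ∂z/∂N = −n_y/n_z = 0.05167.
|∇z| = √(a²+b²) = 0.17458, so dip δ = arctan(0.17458) = 9.90°.
True thickness = vertical thickness × cos δ = 55 × cos 9.90° = 54.2 m.

54.2 m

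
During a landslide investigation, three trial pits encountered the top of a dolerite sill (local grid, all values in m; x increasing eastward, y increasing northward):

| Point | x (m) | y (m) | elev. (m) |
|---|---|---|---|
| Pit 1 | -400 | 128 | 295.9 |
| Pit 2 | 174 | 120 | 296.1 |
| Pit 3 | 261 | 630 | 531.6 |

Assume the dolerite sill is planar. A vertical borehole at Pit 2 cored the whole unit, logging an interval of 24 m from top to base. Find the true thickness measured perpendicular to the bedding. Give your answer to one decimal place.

Let the plane be z = a·x + b·y + c.
Pit 2−Pit 1: 574a − 8b = 0.2;  Pit 3−Pit 1: 661a + 502b = 235.7.
Solving gives a = 0.00677, b = 0.46061.
|∇z| = √(a²+b²) = 0.46066, so dip δ = arctan(0.46066) = 24.73°.
True thickness = vertical thickness × cos δ = 24 × cos 24.73° = 21.8 m.

21.8 m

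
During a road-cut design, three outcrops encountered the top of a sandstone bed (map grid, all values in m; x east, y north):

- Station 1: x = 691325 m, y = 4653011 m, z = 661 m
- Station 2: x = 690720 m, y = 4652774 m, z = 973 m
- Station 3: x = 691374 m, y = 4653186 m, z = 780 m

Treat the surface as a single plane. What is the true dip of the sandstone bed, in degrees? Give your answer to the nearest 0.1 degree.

Two edge vectors: Station 1→Station 2 = (-605, -237, 312), Station 1→Station 3 = (49, 175, 119).
Normal n = (Station 1→Station 2) × (Station 1→Station 3) = (-82803, 87283, -94262).
So ∂z/∂x = −n_x/n_z = −0.87843 and ∂z/∂y = −n_y/n_z = 0.92596.
Gradient magnitude |∇z| = √(a² + b²) = √(0.77165 + 0.85741) = 1.27634.
True dip = arctan(1.27634) = 51.9°, dipping toward SE (azimuth ≈ 137°).

51.9°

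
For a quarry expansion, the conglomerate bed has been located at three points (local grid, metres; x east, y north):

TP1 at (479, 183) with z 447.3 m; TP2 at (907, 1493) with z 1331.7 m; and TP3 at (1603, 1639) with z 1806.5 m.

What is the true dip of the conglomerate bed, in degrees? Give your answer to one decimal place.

Two edge vectors: TP1→TP2 = (428, 1310, 884.4), TP1→TP3 = (1124, 1456, 1359.2).
Normal n = (TP1→TP2) × (TP1→TP3) = (492865.6, 412328, -849272).
So ∂z/∂x = −n_x/n_z = 0.58034 and ∂z/∂y = −n_y/n_z = 0.48551.
Gradient magnitude |∇z| = √(a² + b²) = √(0.33679 + 0.23572) = 0.75664.
True dip = arctan(0.75664) = 37.1°, dipping toward SW (azimuth ≈ 230°).

37.1°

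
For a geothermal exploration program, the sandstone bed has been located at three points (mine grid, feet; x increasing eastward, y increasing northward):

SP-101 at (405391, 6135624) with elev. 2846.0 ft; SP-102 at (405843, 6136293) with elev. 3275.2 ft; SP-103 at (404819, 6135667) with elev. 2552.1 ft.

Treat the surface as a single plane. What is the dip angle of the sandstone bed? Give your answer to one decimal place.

31.1°

Two edge vectors: SP-101→SP-102 = (452, 669, 429.2), SP-101→SP-103 = (-572, 43, -293.9).
Normal n = (SP-101→SP-102) × (SP-101→SP-103) = (-215074.7, -112659.6, 402104).
So ∂z/∂x = −n_x/n_z = 0.53487 and ∂z/∂y = −n_y/n_z = 0.28018.
Gradient magnitude |∇z| = √(a² + b²) = √(0.28609 + 0.07850) = 0.60381.
True dip = arctan(0.60381) = 31.1°, dipping toward WSW (azimuth ≈ 242°).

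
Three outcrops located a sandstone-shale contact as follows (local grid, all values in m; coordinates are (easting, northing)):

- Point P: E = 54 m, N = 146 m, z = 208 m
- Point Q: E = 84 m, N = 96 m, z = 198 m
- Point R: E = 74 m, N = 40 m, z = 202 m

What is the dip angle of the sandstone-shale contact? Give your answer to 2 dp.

19.23°

Two edge vectors: Point P→Point Q = (30, -50, -10), Point P→Point R = (20, -106, -6).
Normal n = (Point P→Point Q) × (Point P→Point R) = (-760, -20, -2180).
So ∂z/∂E = −n_x/n_z = −0.34862 and ∂z/∂N = −n_y/n_z = −0.00917.
Gradient magnitude |∇z| = √(a² + b²) = √(0.12154 + 0.00008) = 0.34874.
True dip = arctan(0.34874) = 19.23°, dipping toward E (azimuth ≈ 088°).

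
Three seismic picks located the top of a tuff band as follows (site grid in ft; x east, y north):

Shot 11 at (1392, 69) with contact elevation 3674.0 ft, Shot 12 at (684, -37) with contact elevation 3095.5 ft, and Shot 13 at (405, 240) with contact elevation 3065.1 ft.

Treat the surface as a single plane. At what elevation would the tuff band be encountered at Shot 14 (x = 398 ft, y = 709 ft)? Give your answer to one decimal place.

Let the plane be z = a·x + b·y + c.
Shot 12−Shot 11: −708a − 106b = −578.5;  Shot 13−Shot 11: −987a + 171b = −608.9.
Solving gives a = 0.724298, b = 0.619781.
Then c = 3674 − a·1392 − b·69 = 2623.01.
At (398, 709): z = 288.3 + 439.4 + 2623.01 = 3350.7 ft.

3350.7 ft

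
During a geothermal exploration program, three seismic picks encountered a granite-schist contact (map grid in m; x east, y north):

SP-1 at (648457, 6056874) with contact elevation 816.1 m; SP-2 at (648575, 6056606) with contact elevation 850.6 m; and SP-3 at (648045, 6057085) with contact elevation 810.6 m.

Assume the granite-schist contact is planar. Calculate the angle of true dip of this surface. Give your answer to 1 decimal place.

Let the plane be z = a·x + b·y + c.
SP-2−SP-1: 118a − 268b = 34.5;  SP-3−SP-1: −412a + 211b = −5.5.
Solving gives a = −0.06789, b = −0.15862.
Gradient magnitude |∇z| = √(a² + b²) = √(0.00461 + 0.02516) = 0.17254.
True dip = arctan(0.17254) = 9.8°, dipping toward NNE (azimuth ≈ 023°).

9.8°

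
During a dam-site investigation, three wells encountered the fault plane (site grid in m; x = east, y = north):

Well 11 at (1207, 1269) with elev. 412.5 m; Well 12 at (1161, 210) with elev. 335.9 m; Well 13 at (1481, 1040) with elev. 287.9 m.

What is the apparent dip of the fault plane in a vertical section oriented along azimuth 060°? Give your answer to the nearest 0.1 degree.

Let the plane be z = a·x + b·y + c.
Well 12−Well 11: −46a − 1059b = −76.6;  Well 13−Well 11: 274a − 229b = −124.6.
Solving gives a = −0.38048, b = 0.08886.
Unit vector along 060° is (sin 60°, cos 60°) = (0.8660, 0.5000).
Slope in that direction = a·(0.8660) + b·(0.5000) = −0.28507.
Apparent dip = arctan|0.28507| = 15.9° (true dip is 21.3°, so apparent ≤ true as expected).

15.9°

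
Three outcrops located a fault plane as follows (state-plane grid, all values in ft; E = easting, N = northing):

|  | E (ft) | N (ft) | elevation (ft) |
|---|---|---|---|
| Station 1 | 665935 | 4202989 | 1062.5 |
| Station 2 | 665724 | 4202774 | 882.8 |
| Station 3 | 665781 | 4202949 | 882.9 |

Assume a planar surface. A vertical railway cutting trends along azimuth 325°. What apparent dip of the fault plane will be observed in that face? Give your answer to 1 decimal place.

46.9°

Let the plane be z = a·E + b·N + c.
Station 2−Station 1: −211a − 215b = −179.7;  Station 3−Station 1: −154a − 40b = −179.6.
Solving gives a = 1.27385, b = −0.41434.
Unit vector along 325° is (sin 325°, cos 325°) = (-0.5736, 0.8192).
Slope in that direction = a·(-0.5736) + b·(0.8192) = −1.07006.
Apparent dip = arctan|1.07006| = 46.9° (true dip is 53.3°, so apparent ≤ true as expected).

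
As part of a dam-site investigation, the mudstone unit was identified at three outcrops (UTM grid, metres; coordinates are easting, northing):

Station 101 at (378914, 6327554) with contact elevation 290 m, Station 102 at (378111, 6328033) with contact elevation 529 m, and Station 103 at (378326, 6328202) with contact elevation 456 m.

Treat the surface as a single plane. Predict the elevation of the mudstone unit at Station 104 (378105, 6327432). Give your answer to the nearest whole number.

Two edge vectors: Station 101→Station 102 = (-803, 479, 239), Station 101→Station 103 = (-588, 648, 166).
Normal n = (Station 101→Station 102) × (Station 101→Station 103) = (-75358, -7234, -238692).
So ∂z/∂easting = −n_x/n_z = −0.31571230 and ∂z/∂northing = −n_y/n_z = −0.03030684.
Intercept c from Station 101: 290 + 119627.81 + 191768.16 = 311685.97.
At (378105, 6327432): z = −119372.4 − 191764.5 + 311685.97 = 549.1 m.

549 m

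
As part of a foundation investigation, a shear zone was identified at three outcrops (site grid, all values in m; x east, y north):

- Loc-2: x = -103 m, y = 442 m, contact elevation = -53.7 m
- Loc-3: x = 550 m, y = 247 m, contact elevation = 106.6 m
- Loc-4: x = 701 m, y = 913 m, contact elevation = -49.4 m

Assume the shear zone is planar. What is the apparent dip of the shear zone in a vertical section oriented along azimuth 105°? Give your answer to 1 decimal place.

12.9°

Two edge vectors: Loc-2→Loc-3 = (653, -195, 160.3), Loc-2→Loc-4 = (804, 471, 4.3).
Normal n = (Loc-2→Loc-3) × (Loc-2→Loc-4) = (-76339.8, 126073.3, 464343).
So ∂z/∂x = −n_x/n_z = 0.16440 and ∂z/∂y = −n_y/n_z = −0.27151.
Unit vector along 105° is (sin 105°, cos 105°) = (0.9659, -0.2588).
Slope in that direction = a·(0.9659) + b·(-0.2588) = 0.22907.
Apparent dip = arctan|0.22907| = 12.9° (true dip is 17.6°, so apparent ≤ true as expected).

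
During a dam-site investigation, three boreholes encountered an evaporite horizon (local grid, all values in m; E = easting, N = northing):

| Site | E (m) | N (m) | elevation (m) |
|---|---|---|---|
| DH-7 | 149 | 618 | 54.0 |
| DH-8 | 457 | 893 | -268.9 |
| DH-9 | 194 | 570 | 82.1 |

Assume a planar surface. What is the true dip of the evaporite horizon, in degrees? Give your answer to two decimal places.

42.00°

Two edge vectors: DH-7→DH-8 = (308, 275, -322.9), DH-7→DH-9 = (45, -48, 28.1).
Normal n = (DH-7→DH-8) × (DH-7→DH-9) = (-7771.7, -23185.3, -27159).
So ∂z/∂E = −n_x/n_z = −0.28616 and ∂z/∂N = −n_y/n_z = −0.85369.
Gradient magnitude |∇z| = √(a² + b²) = √(0.08189 + 0.72878) = 0.90037.
True dip = arctan(0.90037) = 42.00°, dipping toward NNE (azimuth ≈ 019°).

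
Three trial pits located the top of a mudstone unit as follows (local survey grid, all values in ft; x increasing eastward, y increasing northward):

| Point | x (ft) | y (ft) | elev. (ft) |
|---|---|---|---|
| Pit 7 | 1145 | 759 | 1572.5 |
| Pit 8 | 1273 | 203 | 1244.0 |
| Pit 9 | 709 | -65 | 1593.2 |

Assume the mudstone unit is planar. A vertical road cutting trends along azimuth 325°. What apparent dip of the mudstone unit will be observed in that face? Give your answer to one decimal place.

Two edge vectors: Pit 7→Pit 8 = (128, -556, -328.5), Pit 7→Pit 9 = (-436, -824, 20.7).
Normal n = (Pit 7→Pit 8) × (Pit 7→Pit 9) = (-282193.2, 140576.4, -347888).
So ∂z/∂x = −n_x/n_z = −0.81116 and ∂z/∂y = −n_y/n_z = 0.40409.
Unit vector along 325° is (sin 325°, cos 325°) = (-0.5736, 0.8192).
Slope in that direction = a·(-0.5736) + b·(0.8192) = 0.79627.
Apparent dip = arctan|0.79627| = 38.5° (true dip is 42.2°, so apparent ≤ true as expected).

38.5°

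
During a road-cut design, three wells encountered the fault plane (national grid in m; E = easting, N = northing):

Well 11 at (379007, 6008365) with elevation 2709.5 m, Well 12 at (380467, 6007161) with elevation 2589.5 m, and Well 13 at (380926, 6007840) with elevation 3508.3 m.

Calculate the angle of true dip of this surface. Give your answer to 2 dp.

Two edge vectors: Well 11→Well 12 = (1460, -1204, -120), Well 11→Well 13 = (1919, -525, 798.8).
Normal n = (Well 11→Well 12) × (Well 11→Well 13) = (-1024755.2, -1396528, 1543976).
So ∂z/∂E = −n_x/n_z = 0.66371 and ∂z/∂N = −n_y/n_z = 0.90450.
Gradient magnitude |∇z| = √(a² + b²) = √(0.44051 + 0.81812) = 1.12189.
True dip = arctan(1.12189) = 48.29°, dipping toward SW (azimuth ≈ 216°).

48.29°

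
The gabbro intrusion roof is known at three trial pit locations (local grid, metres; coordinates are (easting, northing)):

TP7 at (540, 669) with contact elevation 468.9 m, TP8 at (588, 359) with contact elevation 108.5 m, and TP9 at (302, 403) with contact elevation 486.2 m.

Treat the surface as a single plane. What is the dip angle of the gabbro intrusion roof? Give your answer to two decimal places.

56.78°

Let the plane be z = a·E + b·N + c.
TP8−TP7: 48a − 310b = −360.4;  TP9−TP7: −238a − 266b = 17.3.
Solving gives a = −1.16963, b = 0.98148.
Gradient magnitude |∇z| = √(a² + b²) = √(1.36804 + 0.96330) = 1.52687.
True dip = arctan(1.52687) = 56.78°, dipping toward SE (azimuth ≈ 130°).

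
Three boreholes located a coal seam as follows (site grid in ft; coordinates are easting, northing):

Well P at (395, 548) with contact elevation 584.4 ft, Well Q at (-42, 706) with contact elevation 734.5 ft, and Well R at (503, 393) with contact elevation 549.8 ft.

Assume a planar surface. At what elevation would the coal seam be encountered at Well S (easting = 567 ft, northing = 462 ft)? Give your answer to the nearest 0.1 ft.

525.8 ft

Two edge vectors: Well P→Well Q = (-437, 158, 150.1), Well P→Well R = (108, -155, -34.6).
Normal n = (Well P→Well Q) × (Well P→Well R) = (17798.7, 1090.6, 50671).
So ∂z/∂easting = −n_x/n_z = −0.35126 and ∂z/∂northing = −n_y/n_z = −0.02152.
Intercept c from Well P: 584.4 + 138.75 + 11.79 = 734.94.
At (567, 462): z = −199.2 − 9.9 + 734.94 = 525.8 ft.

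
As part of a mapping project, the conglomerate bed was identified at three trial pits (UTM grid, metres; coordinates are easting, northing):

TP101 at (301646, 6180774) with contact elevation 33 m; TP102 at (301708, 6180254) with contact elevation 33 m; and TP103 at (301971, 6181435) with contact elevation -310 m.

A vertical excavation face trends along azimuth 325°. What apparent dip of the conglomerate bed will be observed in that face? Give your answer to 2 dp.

Two edge vectors: TP101→TP102 = (62, -520, 0), TP101→TP103 = (325, 661, -343).
Normal n = (TP101→TP102) × (TP101→TP103) = (178360, 21266, 209982).
So ∂z/∂easting = −n_x/n_z = −0.84941 and ∂z/∂northing = −n_y/n_z = −0.10128.
Unit vector along 325° is (sin 325°, cos 325°) = (-0.5736, 0.8192).
Slope in that direction = a·(-0.5736) + b·(0.8192) = 0.40424.
Apparent dip = arctan|0.40424| = 22.01° (true dip is 40.5°, so apparent ≤ true as expected).

22.01°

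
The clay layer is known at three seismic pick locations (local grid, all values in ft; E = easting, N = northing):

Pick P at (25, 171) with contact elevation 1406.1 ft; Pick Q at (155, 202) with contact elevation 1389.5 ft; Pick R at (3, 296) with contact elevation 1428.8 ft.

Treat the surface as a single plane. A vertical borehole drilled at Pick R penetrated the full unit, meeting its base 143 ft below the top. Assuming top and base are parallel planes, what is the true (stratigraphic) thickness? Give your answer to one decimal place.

Two edge vectors: Pick P→Pick Q = (130, 31, -16.6), Pick P→Pick R = (-22, 125, 22.7).
Normal n = (Pick P→Pick Q) × (Pick P→Pick R) = (2778.7, -2585.8, 16932).
So ∂z/∂E = −n_x/n_z = −0.16411 and ∂z/∂N = −n_y/n_z = 0.15272.
|∇z| = √(a²+b²) = 0.22417, so dip δ = arctan(0.22417) = 12.64°.
True thickness = vertical thickness × cos δ = 143 × cos 12.64° = 139.5 ft.

139.5 ft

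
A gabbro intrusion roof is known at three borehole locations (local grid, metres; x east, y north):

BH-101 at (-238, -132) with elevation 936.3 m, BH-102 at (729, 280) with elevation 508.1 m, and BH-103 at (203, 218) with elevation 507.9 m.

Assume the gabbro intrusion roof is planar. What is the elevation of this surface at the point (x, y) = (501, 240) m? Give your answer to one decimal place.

Let the plane be z = a·x + b·y + c.
BH-102−BH-101: 967a + 412b = −428.2;  BH-103−BH-101: 441a + 350b = −428.4.
Solving gives a = 0.16988, b = −1.43805.
Then c = 936.3 − a·-238 − b·-132 = 786.91.
At (501, 240): z = 85.1 − 345.1 + 786.91 = 526.9 m.

526.9 m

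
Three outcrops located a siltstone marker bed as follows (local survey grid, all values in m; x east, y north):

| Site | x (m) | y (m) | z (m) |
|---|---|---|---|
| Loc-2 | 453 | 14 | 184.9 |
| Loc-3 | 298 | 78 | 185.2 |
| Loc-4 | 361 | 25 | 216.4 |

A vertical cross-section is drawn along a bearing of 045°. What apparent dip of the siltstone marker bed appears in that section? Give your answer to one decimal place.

49.3°

Let the plane be z = a·x + b·y + c.
Loc-3−Loc-2: −155a + 64b = 0.3;  Loc-4−Loc-2: −92a + 11b = 31.5.
Solving gives a = −0.48116, b = −1.16063.
Unit vector along 045° is (sin 45°, cos 45°) = (0.7071, 0.7071).
Slope in that direction = a·(0.7071) + b·(0.7071) = −1.16092.
Apparent dip = arctan|1.16092| = 49.3° (true dip is 51.5°, so apparent ≤ true as expected).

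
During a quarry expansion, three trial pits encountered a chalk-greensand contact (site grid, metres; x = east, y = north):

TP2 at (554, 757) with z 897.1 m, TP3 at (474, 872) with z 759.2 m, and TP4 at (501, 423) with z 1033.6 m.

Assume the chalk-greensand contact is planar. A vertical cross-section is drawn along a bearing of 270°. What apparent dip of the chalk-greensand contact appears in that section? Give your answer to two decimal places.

42.78°

Two edge vectors: TP2→TP3 = (-80, 115, -137.9), TP2→TP4 = (-53, -334, 136.5).
Normal n = (TP2→TP3) × (TP2→TP4) = (-30361.1, 18228.7, 32815).
So ∂z/∂x = −n_x/n_z = 0.92522 and ∂z/∂y = −n_y/n_z = −0.55550.
Unit vector along 270° is (sin 270°, cos 270°) = (-1.0000, -0.0000).
Slope in that direction = a·(-1.0000) + b·(-0.0000) = −0.92522.
Apparent dip = arctan|0.92522| = 42.78° (true dip is 47.2°, so apparent ≤ true as expected).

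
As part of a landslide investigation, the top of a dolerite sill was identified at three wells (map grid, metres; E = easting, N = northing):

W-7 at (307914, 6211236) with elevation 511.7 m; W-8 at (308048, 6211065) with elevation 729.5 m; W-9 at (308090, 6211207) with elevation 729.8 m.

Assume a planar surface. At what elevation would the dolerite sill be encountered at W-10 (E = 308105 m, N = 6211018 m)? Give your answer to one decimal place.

Two edge vectors: W-7→W-8 = (134, -171, 217.8), W-7→W-9 = (176, -29, 218.1).
Normal n = (W-7→W-8) × (W-7→W-9) = (-30978.9, 9107.4, 26210).
So ∂z/∂E = −n_x/n_z = 1.181949638 and ∂z/∂N = −n_y/n_z = −0.347478062.
Intercept c from W-7: 511.7 − 363938.84 + 2158268.25 = 1794841.11.
At (308105, 6211018): z = 364164.6 − 2158192.5 + 1794841.11 = 813.2 m.

813.2 m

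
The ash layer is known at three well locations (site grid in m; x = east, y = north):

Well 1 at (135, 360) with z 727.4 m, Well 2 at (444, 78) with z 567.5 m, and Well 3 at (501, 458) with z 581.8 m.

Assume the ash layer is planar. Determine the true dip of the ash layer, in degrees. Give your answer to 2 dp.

23.60°

Let the plane be z = a·x + b·y + c.
Well 2−Well 1: 309a − 282b = −159.9;  Well 3−Well 1: 366a + 98b = −145.6.
Solving gives a = −0.42496, b = 0.10138.
Gradient magnitude |∇z| = √(a² + b²) = √(0.18059 + 0.01028) = 0.43688.
True dip = arctan(0.43688) = 23.60°, dipping toward ESE (azimuth ≈ 103°).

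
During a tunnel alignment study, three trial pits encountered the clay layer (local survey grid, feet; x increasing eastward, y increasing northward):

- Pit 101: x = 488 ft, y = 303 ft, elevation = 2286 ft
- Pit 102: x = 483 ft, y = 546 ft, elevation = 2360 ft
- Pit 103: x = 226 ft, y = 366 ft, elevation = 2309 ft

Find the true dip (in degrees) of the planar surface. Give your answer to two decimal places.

Let the plane be z = a·x + b·y + c.
Pit 102−Pit 101: −5a + 243b = 74;  Pit 103−Pit 101: −262a + 63b = 23.
Solving gives a = −0.01463, b = 0.30423.
Gradient magnitude |∇z| = √(a² + b²) = √(0.00021 + 0.09255) = 0.30458.
True dip = arctan(0.30458) = 16.94°, dipping toward S (azimuth ≈ 177°).

16.94°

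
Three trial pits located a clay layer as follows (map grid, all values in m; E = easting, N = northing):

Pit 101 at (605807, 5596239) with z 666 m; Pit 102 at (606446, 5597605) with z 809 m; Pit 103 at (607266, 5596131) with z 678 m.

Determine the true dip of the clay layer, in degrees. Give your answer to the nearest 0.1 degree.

Let the plane be z = a·E + b·N + c.
Pit 102−Pit 101: 639a + 1366b = 143;  Pit 103−Pit 101: 1459a − 108b = 12.
Solving gives a = 0.01544, b = 0.09746.
Gradient magnitude |∇z| = √(a² + b²) = √(0.00024 + 0.00950) = 0.09868.
True dip = arctan(0.09868) = 5.6°, dipping toward S (azimuth ≈ 189°).

5.6°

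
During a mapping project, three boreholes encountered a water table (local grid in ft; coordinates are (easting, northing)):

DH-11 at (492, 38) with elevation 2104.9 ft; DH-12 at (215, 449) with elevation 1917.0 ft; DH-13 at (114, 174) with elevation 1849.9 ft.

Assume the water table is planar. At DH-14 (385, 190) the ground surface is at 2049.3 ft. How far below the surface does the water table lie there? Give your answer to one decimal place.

Let the plane be z = a·E + b·N + c.
DH-12−DH-11: −277a + 411b = −187.9;  DH-13−DH-11: −378a + 136b = −255.
Solving gives a = 0.67341, b = −0.00332.
Then c = 2104.9 − a·492 − b·38 = 1773.71.
At (385, 190): z_contact = 259.26 − 0.63 + 1773.71 = 2032.34 ft.
Depth below ground = 2049.3 − 2032.34 = 17.0 ft.

17.0 ft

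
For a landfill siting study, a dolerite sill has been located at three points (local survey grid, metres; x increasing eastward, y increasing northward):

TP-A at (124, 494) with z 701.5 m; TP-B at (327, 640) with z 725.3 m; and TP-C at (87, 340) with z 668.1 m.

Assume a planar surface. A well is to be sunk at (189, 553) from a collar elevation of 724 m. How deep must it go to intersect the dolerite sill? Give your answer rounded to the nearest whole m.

Two edge vectors: TP-A→TP-B = (203, 146, 23.8), TP-A→TP-C = (-37, -154, -33.4).
Normal n = (TP-A→TP-B) × (TP-A→TP-C) = (-1211.2, 5899.6, -25860).
So ∂z/∂x = −n_x/n_z = −0.04684 and ∂z/∂y = −n_y/n_z = 0.22814.
Intercept c from TP-A: 701.5 + 5.81 − 112.70 = 594.61.
At (189, 553): z_contact = −8.9 + 126.2 + 594.61 = 711.9 m.
Depth below ground = 724 − 711.9 = 12 m.

12 m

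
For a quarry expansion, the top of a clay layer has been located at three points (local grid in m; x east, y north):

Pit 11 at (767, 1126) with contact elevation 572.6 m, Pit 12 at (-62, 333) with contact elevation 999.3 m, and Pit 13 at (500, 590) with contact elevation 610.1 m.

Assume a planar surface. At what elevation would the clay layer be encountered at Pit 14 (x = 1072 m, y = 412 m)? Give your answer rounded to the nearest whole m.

Let the plane be z = a·x + b·y + c.
Pit 12−Pit 11: −829a − 793b = 426.7;  Pit 13−Pit 11: −267a − 536b = 37.5.
Solving gives a = −0.85539, b = 0.35613.
Then c = 572.6 − a·767 − b·1126 = 827.67.
At (1072, 412): z = −917.0 + 146.7 + 827.67 = 57.4 m.

57 m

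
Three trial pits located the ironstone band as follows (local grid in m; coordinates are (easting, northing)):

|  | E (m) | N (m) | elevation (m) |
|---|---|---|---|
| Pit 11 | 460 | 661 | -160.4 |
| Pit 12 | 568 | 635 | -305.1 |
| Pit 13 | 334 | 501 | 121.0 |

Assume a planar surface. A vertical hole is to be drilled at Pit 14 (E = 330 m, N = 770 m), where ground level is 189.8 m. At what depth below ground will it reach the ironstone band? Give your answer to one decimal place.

Let the plane be z = a·E + b·N + c.
Pit 12−Pit 11: 108a − 26b = −144.7;  Pit 13−Pit 11: −126a − 160b = 281.4.
Solving gives a = −1.48221, b = −0.59151.
Then c = -160.4 − a·460 − b·661 = 912.40.
At (330, 770): z_contact = −489.13 − 455.46 + 912.40 = -32.19 m.
Depth below ground = 189.8 − (-32.19) = 222.0 m.

222.0 m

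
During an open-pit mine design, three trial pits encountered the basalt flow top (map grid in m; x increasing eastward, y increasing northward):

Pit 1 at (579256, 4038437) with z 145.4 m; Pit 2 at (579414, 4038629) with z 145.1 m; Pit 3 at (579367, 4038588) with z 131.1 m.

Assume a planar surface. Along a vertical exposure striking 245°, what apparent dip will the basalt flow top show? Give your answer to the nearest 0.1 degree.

30.6°

Two edge vectors: Pit 1→Pit 2 = (158, 192, -0.3), Pit 1→Pit 3 = (111, 151, -14.3).
Normal n = (Pit 1→Pit 2) × (Pit 1→Pit 3) = (-2700.3, 2226.1, 2546).
So ∂z/∂x = −n_x/n_z = 1.06060 and ∂z/∂y = −n_y/n_z = −0.87435.
Unit vector along 245° is (sin 245°, cos 245°) = (-0.9063, -0.4226).
Slope in that direction = a·(-0.9063) + b·(-0.4226) = −0.59172.
Apparent dip = arctan|0.59172| = 30.6° (true dip is 54.0°, so apparent ≤ true as expected).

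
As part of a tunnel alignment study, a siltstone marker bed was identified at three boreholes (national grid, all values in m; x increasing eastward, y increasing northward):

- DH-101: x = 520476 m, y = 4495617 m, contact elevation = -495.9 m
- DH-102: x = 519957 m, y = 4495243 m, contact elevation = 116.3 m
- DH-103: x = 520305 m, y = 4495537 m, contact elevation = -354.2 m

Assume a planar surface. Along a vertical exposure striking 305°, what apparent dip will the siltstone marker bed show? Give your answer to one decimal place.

33.0°

Two edge vectors: DH-101→DH-102 = (-519, -374, 612.2), DH-101→DH-103 = (-171, -80, 141.7).
Normal n = (DH-101→DH-102) × (DH-101→DH-103) = (-4019.8, -31143.9, -22434).
So ∂z/∂x = −n_x/n_z = −0.17918 and ∂z/∂y = −n_y/n_z = −1.38825.
Unit vector along 305° is (sin 305°, cos 305°) = (-0.8192, 0.5736).
Slope in that direction = a·(-0.8192) + b·(0.5736) = −0.64949.
Apparent dip = arctan|0.64949| = 33.0° (true dip is 54.5°, so apparent ≤ true as expected).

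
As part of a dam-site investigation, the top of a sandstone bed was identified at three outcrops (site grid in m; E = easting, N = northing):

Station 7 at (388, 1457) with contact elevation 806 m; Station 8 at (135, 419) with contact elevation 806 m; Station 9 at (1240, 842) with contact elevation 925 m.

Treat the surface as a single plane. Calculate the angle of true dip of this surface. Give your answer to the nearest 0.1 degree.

Two edge vectors: Station 7→Station 8 = (-253, -1038, 0), Station 7→Station 9 = (852, -615, 119).
Normal n = (Station 7→Station 8) × (Station 7→Station 9) = (-123522, 30107, 1039971).
So ∂z/∂E = −n_x/n_z = 0.11877 and ∂z/∂N = −n_y/n_z = −0.02895.
Gradient magnitude |∇z| = √(a² + b²) = √(0.01411 + 0.00084) = 0.12225.
True dip = arctan(0.12225) = 7.0°, dipping toward WNW (azimuth ≈ 284°).

7.0°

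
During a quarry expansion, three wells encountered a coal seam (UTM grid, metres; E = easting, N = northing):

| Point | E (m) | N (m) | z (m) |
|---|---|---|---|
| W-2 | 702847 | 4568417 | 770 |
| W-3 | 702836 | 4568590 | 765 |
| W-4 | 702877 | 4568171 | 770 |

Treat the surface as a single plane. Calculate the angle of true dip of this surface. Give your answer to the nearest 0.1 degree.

Two edge vectors: W-2→W-3 = (-11, 173, -5), W-2→W-4 = (30, -246, 0).
Normal n = (W-2→W-3) × (W-2→W-4) = (-1230, -150, -2484).
So ∂z/∂E = −n_x/n_z = −0.49517 and ∂z/∂N = −n_y/n_z = −0.06039.
Gradient magnitude |∇z| = √(a² + b²) = √(0.24519 + 0.00365) = 0.49884.
True dip = arctan(0.49884) = 26.5°, dipping toward E (azimuth ≈ 083°).

26.5°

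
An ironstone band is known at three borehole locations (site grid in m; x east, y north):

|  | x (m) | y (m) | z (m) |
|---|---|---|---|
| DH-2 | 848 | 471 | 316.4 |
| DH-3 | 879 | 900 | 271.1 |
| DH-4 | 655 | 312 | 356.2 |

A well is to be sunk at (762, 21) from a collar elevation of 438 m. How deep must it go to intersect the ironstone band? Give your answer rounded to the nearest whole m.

67 m

Let the plane be z = a·x + b·y + c.
DH-3−DH-2: 31a + 429b = −45.3;  DH-4−DH-2: −193a − 159b = 39.8.
Solving gives a = −0.12677, b = −0.09643.
Then c = 316.4 − a·848 − b·471 = 469.32.
At (762, 21): z_contact = −96.6 − 2.0 + 469.32 = 370.7 m.
Depth below ground = 438 − 370.7 = 67 m.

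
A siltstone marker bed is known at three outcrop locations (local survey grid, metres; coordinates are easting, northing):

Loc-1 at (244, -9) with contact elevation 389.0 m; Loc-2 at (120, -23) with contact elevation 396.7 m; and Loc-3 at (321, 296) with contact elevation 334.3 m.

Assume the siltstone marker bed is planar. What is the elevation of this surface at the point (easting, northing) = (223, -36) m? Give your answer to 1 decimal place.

394.5 m

Two edge vectors: Loc-1→Loc-2 = (-124, -14, 7.7), Loc-1→Loc-3 = (77, 305, -54.7).
Normal n = (Loc-1→Loc-2) × (Loc-1→Loc-3) = (-1582.7, -6189.9, -36742).
So ∂z/∂easting = −n_x/n_z = −0.04308 and ∂z/∂northing = −n_y/n_z = −0.16847.
Intercept c from Loc-1: 389 + 10.51 − 1.52 = 397.99.
At (223, -36): z = −9.6 + 6.1 + 397.99 = 394.5 m.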